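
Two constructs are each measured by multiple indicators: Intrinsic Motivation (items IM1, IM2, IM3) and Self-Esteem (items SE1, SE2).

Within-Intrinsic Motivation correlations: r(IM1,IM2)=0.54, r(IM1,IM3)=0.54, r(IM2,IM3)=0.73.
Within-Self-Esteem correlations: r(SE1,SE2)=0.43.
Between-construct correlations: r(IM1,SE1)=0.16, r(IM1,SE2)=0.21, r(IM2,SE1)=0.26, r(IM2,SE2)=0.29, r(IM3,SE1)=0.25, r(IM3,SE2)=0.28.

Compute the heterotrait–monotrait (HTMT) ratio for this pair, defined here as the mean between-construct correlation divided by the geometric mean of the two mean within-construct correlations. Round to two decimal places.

0.47

Mean between = 1.45/6 = 0.2417.
Mean within-IM = 1.81/3 = 0.6033; mean within-SE = 0.43/1 = 0.4300.
Geometric mean = √(0.6033 × 0.4300) = 0.5093.
HTMT = 0.2417 / 0.5093 = 0.47.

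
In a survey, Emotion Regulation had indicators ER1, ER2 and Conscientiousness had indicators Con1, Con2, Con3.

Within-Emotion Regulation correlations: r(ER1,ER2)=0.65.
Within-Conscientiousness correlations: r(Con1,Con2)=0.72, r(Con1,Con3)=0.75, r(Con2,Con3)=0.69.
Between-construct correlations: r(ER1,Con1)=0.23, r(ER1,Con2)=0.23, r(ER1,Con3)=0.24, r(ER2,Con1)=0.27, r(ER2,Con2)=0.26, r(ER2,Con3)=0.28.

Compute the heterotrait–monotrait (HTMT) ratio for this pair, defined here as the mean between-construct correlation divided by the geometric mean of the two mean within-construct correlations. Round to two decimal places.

0.37

Mean heterotrait r = 1.51/6 = 0.2517.
Mean within-ER = 0.65/1 = 0.6500; mean within-Con = 2.16/3 = 0.7200.
Geometric mean = √(0.6500 × 0.7200) = 0.6841.
HTMT = 0.2517 / 0.6841 = 0.37.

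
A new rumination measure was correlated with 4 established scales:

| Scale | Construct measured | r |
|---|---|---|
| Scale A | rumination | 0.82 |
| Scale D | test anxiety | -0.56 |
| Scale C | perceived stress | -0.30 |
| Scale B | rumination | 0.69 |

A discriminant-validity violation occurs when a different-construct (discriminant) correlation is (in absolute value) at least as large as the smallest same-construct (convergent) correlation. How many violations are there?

0

Convergent (same construct = rumination): Scale A, Scale B.
Smallest convergent = 0.69. Discriminant |r|: 0.56, 0.30; count ≥ 0.69 → 0.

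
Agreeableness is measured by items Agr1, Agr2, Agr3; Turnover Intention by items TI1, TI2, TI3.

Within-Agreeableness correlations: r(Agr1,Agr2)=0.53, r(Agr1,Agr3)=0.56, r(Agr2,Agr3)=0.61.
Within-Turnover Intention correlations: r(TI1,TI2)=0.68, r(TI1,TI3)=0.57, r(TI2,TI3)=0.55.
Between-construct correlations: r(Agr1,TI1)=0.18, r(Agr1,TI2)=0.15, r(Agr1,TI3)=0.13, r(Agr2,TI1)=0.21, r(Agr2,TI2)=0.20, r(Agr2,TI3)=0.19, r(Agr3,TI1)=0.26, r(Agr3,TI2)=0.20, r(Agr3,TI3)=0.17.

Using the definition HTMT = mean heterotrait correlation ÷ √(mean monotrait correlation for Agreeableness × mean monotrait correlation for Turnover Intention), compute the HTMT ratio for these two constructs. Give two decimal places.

0.32

Mean heterotrait r = 1.69/9 = 0.1878.
Mean within-Agr = 1.70/3 = 0.5667; mean within-TI = 1.80/3 = 0.6000.
Geometric mean = √(0.5667 × 0.6000) = 0.5831.
HTMT = 0.1878 / 0.5831 = 0.32.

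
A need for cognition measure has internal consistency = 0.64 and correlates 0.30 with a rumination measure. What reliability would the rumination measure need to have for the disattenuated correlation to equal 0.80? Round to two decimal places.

r_true = r_obs / √(r_xx · r_yy) ⇒ 0.80 = 0.30 / √(0.64 · r_yy).
√(0.64 · r_yy) = 0.30 / 0.80 = 0.3750; 0.64 · r_yy = 0.1406; r_yy = 0.1406 / 0.64 ≈ 0.22.

0.22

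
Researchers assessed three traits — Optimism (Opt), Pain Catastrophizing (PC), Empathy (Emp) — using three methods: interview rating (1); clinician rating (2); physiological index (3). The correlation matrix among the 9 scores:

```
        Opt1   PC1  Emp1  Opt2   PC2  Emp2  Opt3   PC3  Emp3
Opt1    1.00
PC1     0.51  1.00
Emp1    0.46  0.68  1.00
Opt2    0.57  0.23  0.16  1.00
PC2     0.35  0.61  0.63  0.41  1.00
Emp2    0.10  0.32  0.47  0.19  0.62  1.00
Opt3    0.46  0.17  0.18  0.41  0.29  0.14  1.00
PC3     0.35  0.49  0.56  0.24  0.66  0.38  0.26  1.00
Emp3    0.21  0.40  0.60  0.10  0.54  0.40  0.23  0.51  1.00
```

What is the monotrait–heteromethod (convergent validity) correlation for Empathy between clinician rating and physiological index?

Same trait (Emp), different methods: r(Emp2, Emp3) = 0.40.

0.40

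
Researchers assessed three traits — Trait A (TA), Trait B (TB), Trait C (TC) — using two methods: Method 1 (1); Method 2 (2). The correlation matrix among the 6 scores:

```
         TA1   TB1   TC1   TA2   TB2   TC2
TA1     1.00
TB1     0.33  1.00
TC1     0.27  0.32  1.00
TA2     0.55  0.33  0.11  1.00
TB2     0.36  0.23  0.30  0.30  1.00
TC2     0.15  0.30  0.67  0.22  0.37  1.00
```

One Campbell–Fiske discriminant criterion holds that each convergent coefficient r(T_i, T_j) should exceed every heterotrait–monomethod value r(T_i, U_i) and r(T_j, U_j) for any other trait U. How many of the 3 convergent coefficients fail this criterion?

Each convergent coefficient versus the relevant comparison correlations:
TA (methods 1·2): 0.55 vs {0.33, 0.30, 0.27, 0.22} → pass.
TB (methods 1·2): 0.23 vs {0.33, 0.30, 0.32, 0.37} → fail.
TC (methods 1·2): 0.67 vs {0.27, 0.22, 0.32, 0.37} → pass.
1 of 3 fail.

1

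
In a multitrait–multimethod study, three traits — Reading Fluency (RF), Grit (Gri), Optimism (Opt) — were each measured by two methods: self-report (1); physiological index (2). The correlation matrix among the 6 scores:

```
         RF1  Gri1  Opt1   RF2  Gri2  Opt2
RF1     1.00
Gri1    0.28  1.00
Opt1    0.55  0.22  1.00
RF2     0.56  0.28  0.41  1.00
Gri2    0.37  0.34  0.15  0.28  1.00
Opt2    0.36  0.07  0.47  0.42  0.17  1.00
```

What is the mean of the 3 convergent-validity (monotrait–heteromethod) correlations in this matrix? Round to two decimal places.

0.46

Convergent values: 0.56, 0.34, 0.47; mean = 1.37/3 = 0.46.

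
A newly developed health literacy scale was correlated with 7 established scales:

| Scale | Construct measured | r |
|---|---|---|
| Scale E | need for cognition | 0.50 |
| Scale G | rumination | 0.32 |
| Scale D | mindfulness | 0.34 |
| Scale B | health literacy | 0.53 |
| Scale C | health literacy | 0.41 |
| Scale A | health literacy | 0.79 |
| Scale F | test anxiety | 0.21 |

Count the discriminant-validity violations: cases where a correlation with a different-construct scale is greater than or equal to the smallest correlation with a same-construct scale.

1

Convergent (same construct = health literacy): Scale B, Scale C, Scale A.
Smallest convergent = 0.41. Discriminant values: 0.50, 0.32, 0.34, 0.21; count ≥ 0.41 → 1.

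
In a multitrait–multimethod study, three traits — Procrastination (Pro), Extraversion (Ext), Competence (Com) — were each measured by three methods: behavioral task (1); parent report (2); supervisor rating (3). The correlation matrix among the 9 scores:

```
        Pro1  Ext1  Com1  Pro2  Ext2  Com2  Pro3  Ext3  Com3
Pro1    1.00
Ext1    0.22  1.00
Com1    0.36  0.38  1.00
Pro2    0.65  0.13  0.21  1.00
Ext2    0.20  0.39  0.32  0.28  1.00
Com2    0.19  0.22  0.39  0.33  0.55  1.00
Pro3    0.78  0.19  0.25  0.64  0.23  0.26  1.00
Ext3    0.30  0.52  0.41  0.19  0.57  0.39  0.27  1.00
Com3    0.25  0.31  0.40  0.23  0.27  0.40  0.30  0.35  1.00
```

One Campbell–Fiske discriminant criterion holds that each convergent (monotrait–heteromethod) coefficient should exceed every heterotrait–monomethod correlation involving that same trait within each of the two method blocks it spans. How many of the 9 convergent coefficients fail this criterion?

Convergent coefficients and their comparison sets:
Pro (methods 1·2): 0.65 vs {0.22, 0.28, 0.36, 0.33} → pass.
Pro (methods 1·3): 0.78 vs {0.22, 0.27, 0.36, 0.30} → pass.
Pro (methods 2·3): 0.64 vs {0.28, 0.27, 0.33, 0.30} → pass.
Ext (methods 1·2): 0.39 vs {0.22, 0.28, 0.38, 0.55} → fail.
Ext (methods 1·3): 0.52 vs {0.22, 0.27, 0.38, 0.35} → pass.
Ext (methods 2·3): 0.57 vs {0.28, 0.27, 0.55, 0.35} → pass.
Com (methods 1·2): 0.39 vs {0.36, 0.33, 0.38, 0.55} → fail.
Com (methods 1·3): 0.40 vs {0.36, 0.30, 0.38, 0.35} → pass.
Com (methods 2·3): 0.40 vs {0.33, 0.30, 0.55, 0.35} → fail.
3 of 9 fail.

3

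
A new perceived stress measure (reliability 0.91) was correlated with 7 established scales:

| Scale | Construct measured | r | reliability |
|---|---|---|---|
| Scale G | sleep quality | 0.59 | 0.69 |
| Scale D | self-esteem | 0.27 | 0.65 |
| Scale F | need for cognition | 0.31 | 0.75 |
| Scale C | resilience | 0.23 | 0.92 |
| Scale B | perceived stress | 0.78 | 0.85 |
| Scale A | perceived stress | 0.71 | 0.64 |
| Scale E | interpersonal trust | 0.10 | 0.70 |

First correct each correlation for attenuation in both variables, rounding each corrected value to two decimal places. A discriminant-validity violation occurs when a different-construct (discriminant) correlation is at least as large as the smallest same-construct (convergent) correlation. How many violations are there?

0

Disattenuated r (r / √(r_scale · r_new)):
  Scale G (disc): 0.59 / √(0.69·0.91) = 0.74
  Scale D (disc): 0.27 / √(0.65·0.91) = 0.35
  Scale F (disc): 0.31 / √(0.75·0.91) = 0.38
  Scale C (disc): 0.23 / √(0.92·0.91) = 0.25
  Scale B (conv): 0.78 / √(0.85·0.91) = 0.89
  Scale A (conv): 0.71 / √(0.64·0.91) = 0.93
  Scale E (disc): 0.10 / √(0.70·0.91) = 0.13
Smallest convergent = 0.89. Discriminant values: 0.74, 0.35, 0.38, 0.25, 0.13; count ≥ 0.89 → 0.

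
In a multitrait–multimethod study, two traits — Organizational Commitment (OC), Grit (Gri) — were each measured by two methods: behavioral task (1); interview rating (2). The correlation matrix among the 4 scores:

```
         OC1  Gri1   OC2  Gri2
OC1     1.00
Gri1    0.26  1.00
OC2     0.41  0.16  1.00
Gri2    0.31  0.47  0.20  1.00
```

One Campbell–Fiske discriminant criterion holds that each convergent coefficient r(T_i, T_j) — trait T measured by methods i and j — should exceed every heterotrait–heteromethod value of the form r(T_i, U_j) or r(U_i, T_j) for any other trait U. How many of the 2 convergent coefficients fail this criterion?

Convergent coefficients and their comparison sets:
OC (methods 1·2): 0.41 vs {0.31, 0.16} → pass.
Gri (methods 1·2): 0.47 vs {0.16, 0.31} → pass.
0 of 2 fail.

0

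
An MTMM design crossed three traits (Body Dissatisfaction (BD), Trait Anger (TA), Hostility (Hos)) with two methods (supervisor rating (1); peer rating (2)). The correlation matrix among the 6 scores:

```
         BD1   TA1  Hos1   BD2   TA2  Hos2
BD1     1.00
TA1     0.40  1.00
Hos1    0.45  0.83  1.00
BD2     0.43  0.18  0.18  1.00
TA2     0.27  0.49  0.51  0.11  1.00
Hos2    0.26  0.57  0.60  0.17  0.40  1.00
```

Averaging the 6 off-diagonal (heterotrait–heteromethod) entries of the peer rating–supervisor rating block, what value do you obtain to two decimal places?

HTHM values (method 2 × method 1): 0.18, 0.18, 0.27, 0.51, 0.26, 0.57; mean = 1.97/6 = 0.33.

0.33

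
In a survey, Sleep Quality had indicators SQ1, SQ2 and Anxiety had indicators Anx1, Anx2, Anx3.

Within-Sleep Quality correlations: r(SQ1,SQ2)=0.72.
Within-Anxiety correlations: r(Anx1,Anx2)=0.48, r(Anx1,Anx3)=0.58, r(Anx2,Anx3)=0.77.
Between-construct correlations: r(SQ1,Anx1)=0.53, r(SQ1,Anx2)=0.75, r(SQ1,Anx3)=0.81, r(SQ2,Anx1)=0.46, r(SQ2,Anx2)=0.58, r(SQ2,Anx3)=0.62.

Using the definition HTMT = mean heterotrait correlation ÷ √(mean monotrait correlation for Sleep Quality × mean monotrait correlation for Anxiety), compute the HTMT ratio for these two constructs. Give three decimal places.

0.943

Mean between = 3.75/6 = 0.6250.
Mean within-SQ = 0.72/1 = 0.7200; mean within-Anx = 1.83/3 = 0.6100.
Geometric mean = √(0.7200 × 0.6100) = 0.6627.
HTMT = 0.6250 / 0.6627 = 0.943.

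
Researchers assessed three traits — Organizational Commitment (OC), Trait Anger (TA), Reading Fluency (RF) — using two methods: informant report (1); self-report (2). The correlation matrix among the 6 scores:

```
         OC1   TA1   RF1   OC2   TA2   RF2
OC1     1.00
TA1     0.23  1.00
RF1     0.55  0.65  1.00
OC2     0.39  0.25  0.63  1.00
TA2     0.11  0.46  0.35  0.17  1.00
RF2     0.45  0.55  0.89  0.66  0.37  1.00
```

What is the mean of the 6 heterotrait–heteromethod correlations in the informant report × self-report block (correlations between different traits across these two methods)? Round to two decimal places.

0.39

HTHM values (method 1 × method 2): 0.11, 0.45, 0.25, 0.55, 0.63, 0.35; mean = 2.34/6 = 0.39.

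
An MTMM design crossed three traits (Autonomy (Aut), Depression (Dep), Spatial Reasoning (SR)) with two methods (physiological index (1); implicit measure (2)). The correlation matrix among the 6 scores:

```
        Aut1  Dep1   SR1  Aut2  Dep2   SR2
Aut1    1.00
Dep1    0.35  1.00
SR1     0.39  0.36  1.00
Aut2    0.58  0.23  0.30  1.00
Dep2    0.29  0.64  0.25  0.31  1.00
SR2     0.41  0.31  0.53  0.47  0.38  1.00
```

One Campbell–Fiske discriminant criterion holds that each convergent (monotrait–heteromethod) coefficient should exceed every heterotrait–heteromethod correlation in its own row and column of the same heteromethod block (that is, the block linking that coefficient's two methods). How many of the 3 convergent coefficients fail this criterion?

0

Convergent coefficients and their comparison sets:
Aut (methods 1·2): 0.58 vs {0.29, 0.23, 0.41, 0.30} → pass.
Dep (methods 1·2): 0.64 vs {0.23, 0.29, 0.31, 0.25} → pass.
SR (methods 1·2): 0.53 vs {0.30, 0.41, 0.25, 0.31} → pass.
0 of 3 fail.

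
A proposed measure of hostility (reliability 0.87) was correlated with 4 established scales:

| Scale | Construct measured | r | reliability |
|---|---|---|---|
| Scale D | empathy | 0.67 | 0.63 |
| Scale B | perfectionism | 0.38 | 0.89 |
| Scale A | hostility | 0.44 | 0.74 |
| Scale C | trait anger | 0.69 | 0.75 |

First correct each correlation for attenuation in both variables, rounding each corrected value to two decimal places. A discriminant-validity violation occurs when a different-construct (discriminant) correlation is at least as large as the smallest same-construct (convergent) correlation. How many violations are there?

Disattenuated r (r / √(r_scale · r_new)):
  Scale D (disc): 0.67 / √(0.63·0.87) = 0.90
  Scale B (disc): 0.38 / √(0.89·0.87) = 0.43
  Scale A (conv): 0.44 / √(0.74·0.87) = 0.55
  Scale C (disc): 0.69 / √(0.75·0.87) = 0.85
Smallest convergent = 0.55. Discriminant values: 0.90, 0.43, 0.85; count ≥ 0.55 → 2.

2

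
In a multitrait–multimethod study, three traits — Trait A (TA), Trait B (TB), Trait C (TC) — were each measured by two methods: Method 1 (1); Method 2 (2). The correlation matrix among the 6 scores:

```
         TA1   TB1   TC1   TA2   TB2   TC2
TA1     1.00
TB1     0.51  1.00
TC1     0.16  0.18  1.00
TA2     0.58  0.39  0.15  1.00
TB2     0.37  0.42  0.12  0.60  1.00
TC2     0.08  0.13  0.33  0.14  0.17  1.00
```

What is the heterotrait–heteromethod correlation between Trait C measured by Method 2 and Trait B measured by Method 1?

0.13

Different traits and methods: r(TC2, TB1) = 0.13.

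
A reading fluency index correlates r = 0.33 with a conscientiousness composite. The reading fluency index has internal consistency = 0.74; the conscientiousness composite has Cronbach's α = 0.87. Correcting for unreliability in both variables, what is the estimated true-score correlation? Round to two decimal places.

r_true = r_obs / √(r_xx · r_yy) = 0.33 / √(0.74 × 0.87) = 0.33 / √0.6438 = 0.33 / 0.8024 ≈ 0.41.

0.41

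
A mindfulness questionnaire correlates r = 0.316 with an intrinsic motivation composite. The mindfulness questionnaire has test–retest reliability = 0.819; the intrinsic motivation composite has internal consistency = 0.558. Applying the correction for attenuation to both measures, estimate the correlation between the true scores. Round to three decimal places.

r_true = r_obs / √(r_xx · r_yy) = 0.316 / √(0.819 × 0.558) = 0.316 / √0.457002 = 0.316 / 0.6760 ≈ 0.467.

0.467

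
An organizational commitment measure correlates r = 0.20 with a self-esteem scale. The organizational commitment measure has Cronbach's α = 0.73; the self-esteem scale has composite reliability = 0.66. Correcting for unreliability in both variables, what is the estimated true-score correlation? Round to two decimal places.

r_true = r_obs / √(r_xx · r_yy) = 0.20 / √(0.73 × 0.66) = 0.20 / √0.4818 = 0.20 / 0.6941 ≈ 0.29.

0.29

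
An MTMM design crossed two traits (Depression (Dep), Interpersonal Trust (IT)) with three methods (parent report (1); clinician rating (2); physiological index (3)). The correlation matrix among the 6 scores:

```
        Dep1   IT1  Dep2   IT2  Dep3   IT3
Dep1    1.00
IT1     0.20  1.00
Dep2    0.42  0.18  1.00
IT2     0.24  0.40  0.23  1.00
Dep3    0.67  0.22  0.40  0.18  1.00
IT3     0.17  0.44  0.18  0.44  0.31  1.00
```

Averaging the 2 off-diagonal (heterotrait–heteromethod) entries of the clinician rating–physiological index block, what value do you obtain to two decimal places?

0.18

HTHM values (method 2 × method 3): 0.18, 0.18; mean = 0.36/2 = 0.18.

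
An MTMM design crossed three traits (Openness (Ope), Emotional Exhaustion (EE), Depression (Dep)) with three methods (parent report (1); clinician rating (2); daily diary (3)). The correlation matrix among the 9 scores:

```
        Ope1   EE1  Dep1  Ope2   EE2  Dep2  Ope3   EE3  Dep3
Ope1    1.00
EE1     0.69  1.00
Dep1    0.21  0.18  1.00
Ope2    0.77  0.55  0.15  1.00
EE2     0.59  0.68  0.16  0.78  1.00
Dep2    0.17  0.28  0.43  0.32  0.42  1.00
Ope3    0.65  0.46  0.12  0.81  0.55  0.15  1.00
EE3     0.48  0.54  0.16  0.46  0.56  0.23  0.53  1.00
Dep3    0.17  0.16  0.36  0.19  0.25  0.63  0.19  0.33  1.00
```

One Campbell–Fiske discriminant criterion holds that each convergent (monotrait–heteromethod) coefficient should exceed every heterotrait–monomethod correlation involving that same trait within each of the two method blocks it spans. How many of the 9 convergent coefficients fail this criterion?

Checking each validity diagonal entry against its comparison values:
Ope (methods 1·2): 0.77 vs {0.69, 0.78, 0.21, 0.32} → fail.
Ope (methods 1·3): 0.65 vs {0.69, 0.53, 0.21, 0.19} → fail.
Ope (methods 2·3): 0.81 vs {0.78, 0.53, 0.32, 0.19} → pass.
EE (methods 1·2): 0.68 vs {0.69, 0.78, 0.18, 0.42} → fail.
EE (methods 1·3): 0.54 vs {0.69, 0.53, 0.18, 0.33} → fail.
EE (methods 2·3): 0.56 vs {0.78, 0.53, 0.42, 0.33} → fail.
Dep (methods 1·2): 0.43 vs {0.21, 0.32, 0.18, 0.42} → pass.
Dep (methods 1·3): 0.36 vs {0.21, 0.19, 0.18, 0.33} → pass.
Dep (methods 2·3): 0.63 vs {0.32, 0.19, 0.42, 0.33} → pass.
5 of 9 fail.

5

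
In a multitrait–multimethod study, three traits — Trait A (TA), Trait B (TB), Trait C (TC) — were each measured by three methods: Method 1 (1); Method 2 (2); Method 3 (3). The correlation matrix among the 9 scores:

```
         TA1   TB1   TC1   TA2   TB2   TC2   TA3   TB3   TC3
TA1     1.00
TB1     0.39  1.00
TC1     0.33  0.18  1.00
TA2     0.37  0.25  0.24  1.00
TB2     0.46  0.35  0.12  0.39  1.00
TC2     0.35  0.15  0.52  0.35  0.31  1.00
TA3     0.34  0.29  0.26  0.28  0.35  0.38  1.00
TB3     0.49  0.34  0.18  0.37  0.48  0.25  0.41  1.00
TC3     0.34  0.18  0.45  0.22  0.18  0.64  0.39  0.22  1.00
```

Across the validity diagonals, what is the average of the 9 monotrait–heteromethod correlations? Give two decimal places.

Convergent values: 0.37, 0.34, 0.28, 0.35, 0.34, 0.48, 0.52, 0.45, 0.64; mean = 3.77/9 = 0.42.

0.42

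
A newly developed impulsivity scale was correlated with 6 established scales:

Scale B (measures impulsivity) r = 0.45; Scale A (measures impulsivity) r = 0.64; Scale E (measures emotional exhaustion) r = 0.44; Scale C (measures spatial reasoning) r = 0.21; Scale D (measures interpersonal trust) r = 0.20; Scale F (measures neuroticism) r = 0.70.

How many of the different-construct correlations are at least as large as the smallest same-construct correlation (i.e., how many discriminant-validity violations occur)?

1

Convergent (same construct = impulsivity): Scale B, Scale A.
Smallest convergent = 0.45. Discriminant values: 0.44, 0.21, 0.20, 0.70; count ≥ 0.45 → 1.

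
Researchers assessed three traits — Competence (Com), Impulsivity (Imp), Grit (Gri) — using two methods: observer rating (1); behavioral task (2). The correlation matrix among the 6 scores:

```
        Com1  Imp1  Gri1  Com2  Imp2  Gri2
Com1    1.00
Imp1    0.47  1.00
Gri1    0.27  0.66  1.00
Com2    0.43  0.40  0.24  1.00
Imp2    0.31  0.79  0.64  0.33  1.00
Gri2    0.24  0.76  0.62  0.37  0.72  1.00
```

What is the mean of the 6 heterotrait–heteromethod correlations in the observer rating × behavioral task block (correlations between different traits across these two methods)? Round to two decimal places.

0.43

HTHM values (method 1 × method 2): 0.31, 0.24, 0.40, 0.76, 0.24, 0.64; mean = 2.59/6 = 0.43.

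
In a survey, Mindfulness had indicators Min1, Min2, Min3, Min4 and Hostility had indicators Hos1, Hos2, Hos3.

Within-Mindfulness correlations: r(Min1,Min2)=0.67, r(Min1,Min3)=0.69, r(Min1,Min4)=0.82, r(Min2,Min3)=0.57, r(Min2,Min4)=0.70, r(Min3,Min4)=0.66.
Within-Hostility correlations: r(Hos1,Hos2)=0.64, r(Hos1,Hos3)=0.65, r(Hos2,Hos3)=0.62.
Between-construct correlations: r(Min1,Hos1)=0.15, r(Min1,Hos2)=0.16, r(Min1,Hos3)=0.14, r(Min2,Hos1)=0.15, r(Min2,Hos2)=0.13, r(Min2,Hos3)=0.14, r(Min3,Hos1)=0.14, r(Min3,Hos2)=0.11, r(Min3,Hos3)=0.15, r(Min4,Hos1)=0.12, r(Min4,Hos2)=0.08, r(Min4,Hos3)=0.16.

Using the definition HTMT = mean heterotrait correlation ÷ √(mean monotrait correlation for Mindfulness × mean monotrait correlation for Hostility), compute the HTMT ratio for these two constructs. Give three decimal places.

0.206

Between-construct mean = 1.63/12 = 0.1358.
Mean within-Min = 4.11/6 = 0.6850; mean within-Hos = 1.91/3 = 0.6367.
Geometric mean = √(0.6850 × 0.6367) = 0.6604.
HTMT = 0.1358 / 0.6604 = 0.206.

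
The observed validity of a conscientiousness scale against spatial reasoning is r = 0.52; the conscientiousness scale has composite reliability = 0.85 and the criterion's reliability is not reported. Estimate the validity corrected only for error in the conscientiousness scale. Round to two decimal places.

0.56

Single correction: r_c = r_obs / √r_xx = 0.52 / √0.85 = 0.52 / 0.9220 ≈ 0.56.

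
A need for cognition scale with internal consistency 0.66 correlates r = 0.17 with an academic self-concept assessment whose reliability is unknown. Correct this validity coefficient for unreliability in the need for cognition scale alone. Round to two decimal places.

Single correction: r_c = r_obs / √r_xx = 0.17 / √0.66 = 0.17 / 0.8124 ≈ 0.21.

0.21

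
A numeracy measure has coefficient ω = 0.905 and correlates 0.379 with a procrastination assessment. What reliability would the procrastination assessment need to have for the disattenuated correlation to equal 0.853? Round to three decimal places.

r_true = r_obs / √(r_xx · r_yy) ⇒ 0.853 = 0.379 / √(0.905 · r_yy).
√(0.905 · r_yy) = 0.379 / 0.853 = 0.4443; 0.905 · r_yy = 0.1974; r_yy = 0.1974 / 0.905 ≈ 0.218.

0.218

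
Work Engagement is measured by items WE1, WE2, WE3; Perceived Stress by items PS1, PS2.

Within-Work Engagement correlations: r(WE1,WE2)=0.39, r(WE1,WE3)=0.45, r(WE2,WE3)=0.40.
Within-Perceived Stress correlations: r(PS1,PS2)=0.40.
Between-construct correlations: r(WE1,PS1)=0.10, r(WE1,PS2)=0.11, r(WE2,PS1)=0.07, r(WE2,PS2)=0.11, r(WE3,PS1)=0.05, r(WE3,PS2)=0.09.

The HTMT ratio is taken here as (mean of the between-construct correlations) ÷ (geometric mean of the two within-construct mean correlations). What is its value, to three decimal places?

0.217

Mean heterotrait r = 0.53/6 = 0.0883.
Mean within-WE = 1.24/3 = 0.4133; mean within-PS = 0.40/1 = 0.4000.
Geometric mean = √(0.4133 × 0.4000) = 0.4066.
HTMT = 0.0883 / 0.4066 = 0.217.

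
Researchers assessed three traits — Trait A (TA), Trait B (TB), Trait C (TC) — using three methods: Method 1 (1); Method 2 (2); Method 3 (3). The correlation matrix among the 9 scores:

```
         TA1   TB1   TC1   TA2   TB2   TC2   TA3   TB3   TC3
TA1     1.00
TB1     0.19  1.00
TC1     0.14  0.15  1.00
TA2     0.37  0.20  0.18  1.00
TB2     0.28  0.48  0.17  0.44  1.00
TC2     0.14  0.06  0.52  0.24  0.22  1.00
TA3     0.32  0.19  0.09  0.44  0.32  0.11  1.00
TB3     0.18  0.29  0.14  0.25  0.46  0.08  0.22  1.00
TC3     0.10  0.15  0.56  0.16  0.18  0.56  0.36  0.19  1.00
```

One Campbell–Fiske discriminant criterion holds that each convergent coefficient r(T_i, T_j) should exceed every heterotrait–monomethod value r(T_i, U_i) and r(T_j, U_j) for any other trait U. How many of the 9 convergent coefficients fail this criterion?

Checking each validity diagonal entry against its comparison values:
TA (methods 1·2): 0.37 vs {0.19, 0.44, 0.14, 0.24} → fail.
TA (methods 1·3): 0.32 vs {0.19, 0.22, 0.14, 0.36} → fail.
TA (methods 2·3): 0.44 vs {0.44, 0.22, 0.24, 0.36} → fail.
TB (methods 1·2): 0.48 vs {0.19, 0.44, 0.15, 0.22} → pass.
TB (methods 1·3): 0.29 vs {0.19, 0.22, 0.15, 0.19} → pass.
TB (methods 2·3): 0.46 vs {0.44, 0.22, 0.22, 0.19} → pass.
TC (methods 1·2): 0.52 vs {0.14, 0.24, 0.15, 0.22} → pass.
TC (methods 1·3): 0.56 vs {0.14, 0.36, 0.15, 0.19} → pass.
TC (methods 2·3): 0.56 vs {0.24, 0.36, 0.22, 0.19} → pass.
3 of 9 fail.

3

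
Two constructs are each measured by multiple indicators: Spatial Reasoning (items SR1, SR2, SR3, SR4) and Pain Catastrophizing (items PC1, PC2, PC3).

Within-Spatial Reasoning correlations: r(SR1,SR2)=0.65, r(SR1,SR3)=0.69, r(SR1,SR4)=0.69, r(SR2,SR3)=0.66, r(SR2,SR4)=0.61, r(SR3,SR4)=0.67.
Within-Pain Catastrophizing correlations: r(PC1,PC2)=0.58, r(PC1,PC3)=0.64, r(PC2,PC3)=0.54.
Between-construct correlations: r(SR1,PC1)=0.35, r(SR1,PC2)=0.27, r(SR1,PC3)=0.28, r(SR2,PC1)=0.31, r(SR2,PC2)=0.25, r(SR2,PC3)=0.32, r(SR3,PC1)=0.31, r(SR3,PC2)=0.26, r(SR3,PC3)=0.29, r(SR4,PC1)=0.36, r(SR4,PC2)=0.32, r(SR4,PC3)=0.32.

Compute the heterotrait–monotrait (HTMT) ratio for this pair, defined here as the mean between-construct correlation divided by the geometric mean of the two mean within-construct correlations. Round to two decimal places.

Between-construct mean = 3.64/12 = 0.3033.
Mean within-SR = 3.97/6 = 0.6617; mean within-PC = 1.76/3 = 0.5867.
Geometric mean = √(0.6617 × 0.5867) = 0.6231.
HTMT = 0.3033 / 0.6231 = 0.49.

0.49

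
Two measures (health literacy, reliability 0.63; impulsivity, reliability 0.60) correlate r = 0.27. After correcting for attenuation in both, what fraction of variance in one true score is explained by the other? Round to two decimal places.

0.19

Disattenuated r = 0.27 / √(0.63 × 0.60) = 0.27 / 0.6148 = 0.4392.
Shared true-score variance = 0.4392² = 0.1929 ≈ 0.19.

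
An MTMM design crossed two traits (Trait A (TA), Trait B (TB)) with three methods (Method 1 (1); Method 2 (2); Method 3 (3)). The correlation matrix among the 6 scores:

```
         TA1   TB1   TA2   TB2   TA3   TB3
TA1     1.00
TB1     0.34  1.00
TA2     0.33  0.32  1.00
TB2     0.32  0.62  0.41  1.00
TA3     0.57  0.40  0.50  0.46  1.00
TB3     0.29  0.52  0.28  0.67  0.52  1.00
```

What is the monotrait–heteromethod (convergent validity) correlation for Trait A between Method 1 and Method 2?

0.33

Same trait (TA), different methods: r(TA1, TA2) = 0.33.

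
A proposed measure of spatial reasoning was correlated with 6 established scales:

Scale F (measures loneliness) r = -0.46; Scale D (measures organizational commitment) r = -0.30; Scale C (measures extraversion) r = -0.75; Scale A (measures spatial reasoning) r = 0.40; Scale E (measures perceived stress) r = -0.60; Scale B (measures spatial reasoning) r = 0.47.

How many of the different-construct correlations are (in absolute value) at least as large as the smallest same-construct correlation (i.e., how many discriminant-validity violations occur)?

3

Convergent (same construct = spatial reasoning): Scale A, Scale B.
Smallest convergent = 0.40. Discriminant |r|: 0.46, 0.30, 0.75, 0.60; count ≥ 0.40 → 3.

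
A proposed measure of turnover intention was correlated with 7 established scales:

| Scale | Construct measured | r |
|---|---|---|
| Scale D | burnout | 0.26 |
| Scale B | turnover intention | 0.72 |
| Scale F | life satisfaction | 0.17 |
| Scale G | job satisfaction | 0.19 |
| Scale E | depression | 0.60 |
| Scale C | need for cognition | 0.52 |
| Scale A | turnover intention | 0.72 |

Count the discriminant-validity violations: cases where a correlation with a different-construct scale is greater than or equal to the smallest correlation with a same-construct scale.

0

Convergent (same construct = turnover intention): Scale B, Scale A.
Smallest convergent = 0.72. Discriminant values: 0.26, 0.17, 0.19, 0.60, 0.52; count ≥ 0.72 → 0.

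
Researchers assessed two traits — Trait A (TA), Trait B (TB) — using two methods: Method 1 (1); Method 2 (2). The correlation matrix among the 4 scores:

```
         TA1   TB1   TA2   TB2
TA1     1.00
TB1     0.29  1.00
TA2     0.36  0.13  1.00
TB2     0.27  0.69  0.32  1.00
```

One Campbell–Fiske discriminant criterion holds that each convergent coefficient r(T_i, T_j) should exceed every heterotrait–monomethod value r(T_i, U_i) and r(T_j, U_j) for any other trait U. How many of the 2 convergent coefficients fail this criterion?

Each convergent coefficient versus the relevant comparison correlations:
TA (methods 1·2): 0.36 vs {0.29, 0.32} → pass.
TB (methods 1·2): 0.69 vs {0.29, 0.32} → pass.
0 of 2 fail.

0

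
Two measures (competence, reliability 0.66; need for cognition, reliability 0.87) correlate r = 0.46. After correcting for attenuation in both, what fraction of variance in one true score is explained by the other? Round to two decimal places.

0.37

Disattenuated r = 0.46 / √(0.66 × 0.87) = 0.46 / 0.7578 = 0.6070.
Shared true-score variance = 0.6070² = 0.3684 ≈ 0.37.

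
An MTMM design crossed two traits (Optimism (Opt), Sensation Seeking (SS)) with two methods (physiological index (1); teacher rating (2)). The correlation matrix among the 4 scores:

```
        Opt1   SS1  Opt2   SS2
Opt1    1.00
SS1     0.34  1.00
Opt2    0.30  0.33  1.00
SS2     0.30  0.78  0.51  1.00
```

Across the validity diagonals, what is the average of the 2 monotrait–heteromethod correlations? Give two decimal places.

Convergent values: 0.30, 0.78; mean = 1.08/2 = 0.54.

0.54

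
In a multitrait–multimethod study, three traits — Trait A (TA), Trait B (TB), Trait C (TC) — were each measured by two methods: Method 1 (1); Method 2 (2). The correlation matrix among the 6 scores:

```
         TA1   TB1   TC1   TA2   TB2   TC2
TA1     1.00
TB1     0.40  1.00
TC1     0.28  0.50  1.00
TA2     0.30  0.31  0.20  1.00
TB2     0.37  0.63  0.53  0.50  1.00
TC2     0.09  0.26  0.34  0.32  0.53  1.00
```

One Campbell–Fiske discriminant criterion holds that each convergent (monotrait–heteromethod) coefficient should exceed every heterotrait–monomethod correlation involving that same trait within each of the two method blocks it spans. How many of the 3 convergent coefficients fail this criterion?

2

Checking each validity diagonal entry against its comparison values:
TA (methods 1·2): 0.30 vs {0.40, 0.50, 0.28, 0.32} → fail.
TB (methods 1·2): 0.63 vs {0.40, 0.50, 0.50, 0.53} → pass.
TC (methods 1·2): 0.34 vs {0.28, 0.32, 0.50, 0.53} → fail.
2 of 3 fail.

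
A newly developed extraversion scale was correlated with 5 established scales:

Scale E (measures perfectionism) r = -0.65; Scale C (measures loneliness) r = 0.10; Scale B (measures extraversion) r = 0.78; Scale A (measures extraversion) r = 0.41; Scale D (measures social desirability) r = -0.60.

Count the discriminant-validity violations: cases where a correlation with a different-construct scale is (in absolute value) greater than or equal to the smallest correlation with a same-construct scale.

2

Convergent (same construct = extraversion): Scale B, Scale A.
Smallest convergent = 0.41. Discriminant |r|: 0.65, 0.10, 0.60; count ≥ 0.41 → 2.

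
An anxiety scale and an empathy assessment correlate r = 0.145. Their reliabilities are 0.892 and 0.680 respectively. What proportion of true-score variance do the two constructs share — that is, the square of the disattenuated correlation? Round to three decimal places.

Disattenuated r = 0.145 / √(0.892 × 0.680) = 0.145 / 0.7788 = 0.1862.
Shared true-score variance = 0.1862² = 0.0347 ≈ 0.035.

0.035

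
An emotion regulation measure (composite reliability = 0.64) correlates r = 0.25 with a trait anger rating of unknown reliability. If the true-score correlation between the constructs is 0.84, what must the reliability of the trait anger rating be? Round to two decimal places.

0.14

r_true = r_obs / √(r_xx · r_yy) ⇒ 0.84 = 0.25 / √(0.64 · r_yy).
√(0.64 · r_yy) = 0.25 / 0.84 = 0.2976; 0.64 · r_yy = 0.0886; r_yy = 0.0886 / 0.64 ≈ 0.14.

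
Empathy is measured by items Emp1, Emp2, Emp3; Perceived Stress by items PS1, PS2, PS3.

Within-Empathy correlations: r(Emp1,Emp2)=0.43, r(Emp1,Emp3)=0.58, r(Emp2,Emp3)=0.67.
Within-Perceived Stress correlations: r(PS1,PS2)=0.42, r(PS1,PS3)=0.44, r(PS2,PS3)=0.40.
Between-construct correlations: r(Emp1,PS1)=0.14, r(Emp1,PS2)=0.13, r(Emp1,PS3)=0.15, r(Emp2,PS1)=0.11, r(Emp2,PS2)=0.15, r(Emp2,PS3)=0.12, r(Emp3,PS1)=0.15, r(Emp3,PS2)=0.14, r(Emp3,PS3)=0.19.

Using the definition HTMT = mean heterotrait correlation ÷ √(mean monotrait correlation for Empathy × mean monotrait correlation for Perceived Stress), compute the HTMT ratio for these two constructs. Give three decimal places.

Mean heterotrait r = 1.28/9 = 0.1422.
Mean within-Emp = 1.68/3 = 0.5600; mean within-PS = 1.26/3 = 0.4200.
Geometric mean = √(0.5600 × 0.4200) = 0.4850.
HTMT = 0.1422 / 0.4850 = 0.293.

0.293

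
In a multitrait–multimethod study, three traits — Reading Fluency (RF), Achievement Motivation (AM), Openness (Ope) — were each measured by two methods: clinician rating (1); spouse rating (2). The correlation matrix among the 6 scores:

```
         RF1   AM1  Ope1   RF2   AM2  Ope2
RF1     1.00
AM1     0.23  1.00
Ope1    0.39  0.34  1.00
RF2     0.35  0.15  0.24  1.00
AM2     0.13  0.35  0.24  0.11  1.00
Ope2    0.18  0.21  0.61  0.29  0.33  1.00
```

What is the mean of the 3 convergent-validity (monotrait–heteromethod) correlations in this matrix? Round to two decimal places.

Convergent values: 0.35, 0.35, 0.61; mean = 1.31/3 = 0.44.

0.44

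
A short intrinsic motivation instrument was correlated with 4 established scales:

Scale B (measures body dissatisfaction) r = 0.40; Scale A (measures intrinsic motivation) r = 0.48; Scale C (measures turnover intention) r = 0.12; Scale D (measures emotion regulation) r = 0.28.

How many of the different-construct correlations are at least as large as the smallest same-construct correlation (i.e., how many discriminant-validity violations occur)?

Convergent (same construct = intrinsic motivation): Scale A.
Smallest convergent = 0.48. Discriminant values: 0.40, 0.12, 0.28; count ≥ 0.48 → 0.

0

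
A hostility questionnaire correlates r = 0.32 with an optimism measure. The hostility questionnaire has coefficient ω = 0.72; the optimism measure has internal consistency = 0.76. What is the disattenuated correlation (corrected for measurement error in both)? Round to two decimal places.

r_true = r_obs / √(r_xx · r_yy) = 0.32 / √(0.72 × 0.76) = 0.32 / √0.5472 = 0.32 / 0.7397 ≈ 0.43.

0.43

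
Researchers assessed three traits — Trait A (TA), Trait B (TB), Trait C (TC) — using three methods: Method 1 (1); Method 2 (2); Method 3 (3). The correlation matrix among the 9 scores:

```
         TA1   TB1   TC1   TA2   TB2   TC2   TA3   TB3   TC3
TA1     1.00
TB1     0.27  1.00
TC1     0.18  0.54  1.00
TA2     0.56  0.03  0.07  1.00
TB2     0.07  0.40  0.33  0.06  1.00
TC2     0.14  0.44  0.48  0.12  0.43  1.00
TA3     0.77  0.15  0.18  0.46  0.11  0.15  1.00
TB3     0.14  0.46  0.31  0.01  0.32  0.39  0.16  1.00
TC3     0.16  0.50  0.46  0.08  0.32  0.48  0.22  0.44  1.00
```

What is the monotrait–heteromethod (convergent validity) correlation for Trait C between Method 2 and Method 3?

Same trait (TC), different methods: r(TC2, TC3) = 0.48.

0.48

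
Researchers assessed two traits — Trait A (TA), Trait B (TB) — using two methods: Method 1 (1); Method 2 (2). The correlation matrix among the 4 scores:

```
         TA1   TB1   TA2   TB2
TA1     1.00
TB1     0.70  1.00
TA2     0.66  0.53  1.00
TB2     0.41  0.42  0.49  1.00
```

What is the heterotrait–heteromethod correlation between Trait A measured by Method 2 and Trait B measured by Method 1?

0.53

Different traits and methods: r(TA2, TB1) = 0.53.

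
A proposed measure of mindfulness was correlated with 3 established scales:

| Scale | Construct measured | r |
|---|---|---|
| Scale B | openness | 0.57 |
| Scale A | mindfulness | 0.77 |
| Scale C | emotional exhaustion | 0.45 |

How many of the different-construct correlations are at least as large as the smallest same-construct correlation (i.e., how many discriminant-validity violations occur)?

0

Convergent (same construct = mindfulness): Scale A.
Smallest convergent = 0.77. Discriminant values: 0.57, 0.45; count ≥ 0.77 → 0.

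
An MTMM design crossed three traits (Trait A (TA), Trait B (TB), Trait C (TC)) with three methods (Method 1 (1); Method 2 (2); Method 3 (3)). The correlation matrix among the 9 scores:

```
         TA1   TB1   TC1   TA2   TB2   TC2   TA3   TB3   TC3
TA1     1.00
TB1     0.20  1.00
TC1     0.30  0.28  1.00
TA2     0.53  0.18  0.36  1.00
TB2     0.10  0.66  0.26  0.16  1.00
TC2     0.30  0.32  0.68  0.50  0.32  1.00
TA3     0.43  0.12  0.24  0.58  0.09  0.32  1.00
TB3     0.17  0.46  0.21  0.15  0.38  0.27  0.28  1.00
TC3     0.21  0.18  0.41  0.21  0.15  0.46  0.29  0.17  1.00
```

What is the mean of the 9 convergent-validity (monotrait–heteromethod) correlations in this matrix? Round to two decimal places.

0.51

Convergent values: 0.53, 0.43, 0.58, 0.66, 0.46, 0.38, 0.68, 0.41, 0.46; mean = 4.59/9 = 0.51.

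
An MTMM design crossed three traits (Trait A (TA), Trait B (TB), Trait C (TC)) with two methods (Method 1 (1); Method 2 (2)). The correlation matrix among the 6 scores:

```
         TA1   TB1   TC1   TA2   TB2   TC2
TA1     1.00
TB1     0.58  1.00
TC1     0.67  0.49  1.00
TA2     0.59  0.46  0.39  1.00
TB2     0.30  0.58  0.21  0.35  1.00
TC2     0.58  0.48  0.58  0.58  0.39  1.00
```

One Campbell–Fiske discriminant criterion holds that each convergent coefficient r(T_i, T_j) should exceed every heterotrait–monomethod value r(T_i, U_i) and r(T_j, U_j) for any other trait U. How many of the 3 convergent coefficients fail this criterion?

3

Each convergent coefficient versus the relevant comparison correlations:
TA (methods 1·2): 0.59 vs {0.58, 0.35, 0.67, 0.58} → fail.
TB (methods 1·2): 0.58 vs {0.58, 0.35, 0.49, 0.39} → fail.
TC (methods 1·2): 0.58 vs {0.67, 0.58, 0.49, 0.39} → fail.
3 of 3 fail.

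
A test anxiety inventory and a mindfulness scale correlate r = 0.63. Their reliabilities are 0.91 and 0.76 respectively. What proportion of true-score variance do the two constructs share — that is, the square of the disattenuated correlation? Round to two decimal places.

Disattenuated r = 0.63 / √(0.91 × 0.76) = 0.63 / 0.8316 = 0.7576.
Shared true-score variance = 0.7576² = 0.5740 ≈ 0.57.

0.57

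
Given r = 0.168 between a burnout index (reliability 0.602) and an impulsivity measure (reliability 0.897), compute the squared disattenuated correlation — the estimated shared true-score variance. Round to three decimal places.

Disattenuated r = 0.168 / √(0.602 × 0.897) = 0.168 / 0.7348 = 0.2286.
Shared true-score variance = 0.2286² = 0.0523 ≈ 0.052.

0.052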